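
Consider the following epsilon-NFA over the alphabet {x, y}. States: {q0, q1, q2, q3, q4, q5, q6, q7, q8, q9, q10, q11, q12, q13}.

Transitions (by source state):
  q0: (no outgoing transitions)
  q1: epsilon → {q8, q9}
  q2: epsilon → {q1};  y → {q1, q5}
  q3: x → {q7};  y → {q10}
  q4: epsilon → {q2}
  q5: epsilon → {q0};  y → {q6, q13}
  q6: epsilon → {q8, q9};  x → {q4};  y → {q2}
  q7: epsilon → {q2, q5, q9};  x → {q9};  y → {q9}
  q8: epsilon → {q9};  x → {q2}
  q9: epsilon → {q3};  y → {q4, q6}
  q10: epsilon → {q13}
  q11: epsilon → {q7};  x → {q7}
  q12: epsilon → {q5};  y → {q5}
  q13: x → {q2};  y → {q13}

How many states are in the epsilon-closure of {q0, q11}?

Start with {q0, q11}.
From q11 via epsilon: add q7.
From q7 via epsilon: add q2, q5, q9.
From q2 via epsilon: add q1.
From q9 via epsilon: add q3.
From q1 via epsilon: add q8.
epsilon-closure = {q0, q1, q2, q3, q5, q7, q8, q9, q11}, which has 9 states.

9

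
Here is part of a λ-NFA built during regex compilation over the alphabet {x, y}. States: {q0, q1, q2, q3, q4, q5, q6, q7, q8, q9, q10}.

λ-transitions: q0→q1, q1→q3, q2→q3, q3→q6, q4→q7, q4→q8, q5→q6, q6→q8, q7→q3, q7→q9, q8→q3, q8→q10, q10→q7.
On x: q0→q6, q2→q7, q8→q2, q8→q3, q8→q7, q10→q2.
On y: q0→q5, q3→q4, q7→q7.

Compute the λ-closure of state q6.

Start with {q6}.
From q6 via λ: add q8.
From q8 via λ: add q3, q10.
From q10 via λ: add q7.
From q7 via λ: add q9.
No new states can be added; the closed set is {q3, q6, q7, q8, q9, q10}.

{q3, q6, q7, q8, q9, q10}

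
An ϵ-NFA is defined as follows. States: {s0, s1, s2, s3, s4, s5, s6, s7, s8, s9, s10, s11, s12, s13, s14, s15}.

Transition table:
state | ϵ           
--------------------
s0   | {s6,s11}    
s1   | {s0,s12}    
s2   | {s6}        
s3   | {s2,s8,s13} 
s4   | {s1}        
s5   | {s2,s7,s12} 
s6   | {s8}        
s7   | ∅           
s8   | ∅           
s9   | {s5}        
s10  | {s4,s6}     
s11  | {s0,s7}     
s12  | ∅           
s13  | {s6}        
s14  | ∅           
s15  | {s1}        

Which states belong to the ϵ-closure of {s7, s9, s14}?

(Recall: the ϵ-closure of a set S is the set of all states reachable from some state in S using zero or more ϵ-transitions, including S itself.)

Start with {s7, s9, s14}.
From s9 via ϵ: add s5.
From s5 via ϵ: add s2, s12.
From s2 via ϵ: add s6.
From s6 via ϵ: add s8.
No new states can be added; the closed set is {s2, s5, s6, s7, s8, s9, s12, s14}.

{s2, s5, s6, s7, s8, s9, s12, s14}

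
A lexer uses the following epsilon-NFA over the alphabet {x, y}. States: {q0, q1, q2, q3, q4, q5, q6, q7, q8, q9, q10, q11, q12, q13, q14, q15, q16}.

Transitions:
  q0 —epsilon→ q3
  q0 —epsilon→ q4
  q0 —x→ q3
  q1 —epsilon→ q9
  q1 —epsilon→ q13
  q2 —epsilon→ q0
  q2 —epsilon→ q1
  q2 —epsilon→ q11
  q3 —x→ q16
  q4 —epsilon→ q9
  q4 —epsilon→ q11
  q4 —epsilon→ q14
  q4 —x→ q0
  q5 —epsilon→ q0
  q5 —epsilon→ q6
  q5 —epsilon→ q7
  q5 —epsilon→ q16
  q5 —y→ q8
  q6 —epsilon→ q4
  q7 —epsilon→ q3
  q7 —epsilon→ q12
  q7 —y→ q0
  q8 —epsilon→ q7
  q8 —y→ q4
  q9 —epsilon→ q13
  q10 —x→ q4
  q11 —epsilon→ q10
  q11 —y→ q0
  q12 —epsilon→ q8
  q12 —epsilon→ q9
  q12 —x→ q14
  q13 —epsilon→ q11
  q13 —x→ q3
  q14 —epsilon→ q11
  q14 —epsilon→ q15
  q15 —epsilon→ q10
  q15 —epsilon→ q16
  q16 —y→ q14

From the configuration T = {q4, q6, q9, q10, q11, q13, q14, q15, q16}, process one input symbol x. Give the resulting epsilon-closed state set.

{q0, q3, q4, q9, q10, q11, q13, q14, q15, q16}

q4 on x → {q0}.
q10 on x → {q4}.
q13 on x → {q3}.
No x-transition from q6, q9, q11, q14, q15, q16.
Union after reading x: {q0, q3, q4}.
Now take the epsilon-closure:
From q4 via epsilon: add q9, q11, q14.
From q9 via epsilon: add q13.
From q11 via epsilon: add q10.
From q14 via epsilon: add q15.
From q15 via epsilon: add q16.
No new states can be added; the closed set is {q0, q3, q4, q9, q10, q11, q13, q14, q15, q16}.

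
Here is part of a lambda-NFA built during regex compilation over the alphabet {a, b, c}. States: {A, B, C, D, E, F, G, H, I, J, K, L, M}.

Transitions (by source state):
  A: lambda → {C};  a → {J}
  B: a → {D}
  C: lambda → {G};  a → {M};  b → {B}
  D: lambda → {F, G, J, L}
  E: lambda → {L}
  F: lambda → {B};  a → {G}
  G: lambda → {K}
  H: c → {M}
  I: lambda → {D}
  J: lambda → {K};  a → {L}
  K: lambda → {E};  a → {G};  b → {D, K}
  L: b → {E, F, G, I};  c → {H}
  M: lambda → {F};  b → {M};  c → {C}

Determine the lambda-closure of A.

Start with {A}.
From A via lambda: add C.
From C via lambda: add G.
From G via lambda: add K.
From K via lambda: add E.
From E via lambda: add L.
No new states can be added; the closed set is {A, C, E, G, K, L}.

{A, C, E, G, K, L}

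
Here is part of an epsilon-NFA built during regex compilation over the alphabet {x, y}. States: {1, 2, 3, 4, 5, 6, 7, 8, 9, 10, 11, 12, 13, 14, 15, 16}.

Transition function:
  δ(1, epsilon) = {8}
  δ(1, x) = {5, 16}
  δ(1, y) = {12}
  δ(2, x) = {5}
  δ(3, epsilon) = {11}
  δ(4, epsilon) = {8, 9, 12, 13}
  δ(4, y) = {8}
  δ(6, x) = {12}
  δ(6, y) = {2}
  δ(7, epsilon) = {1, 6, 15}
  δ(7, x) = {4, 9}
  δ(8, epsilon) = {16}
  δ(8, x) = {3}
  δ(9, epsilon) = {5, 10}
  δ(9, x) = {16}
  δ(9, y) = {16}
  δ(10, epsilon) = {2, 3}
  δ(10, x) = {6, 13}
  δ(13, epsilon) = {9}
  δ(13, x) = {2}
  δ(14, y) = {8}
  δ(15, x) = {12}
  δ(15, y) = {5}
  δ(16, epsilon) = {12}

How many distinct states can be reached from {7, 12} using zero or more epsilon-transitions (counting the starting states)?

7

Start with {7, 12}.
From 7 via epsilon: add 1, 6, 15.
From 1 via epsilon: add 8.
From 8 via epsilon: add 16.
epsilon-closure = {1, 6, 7, 8, 12, 15, 16}, which has 7 states.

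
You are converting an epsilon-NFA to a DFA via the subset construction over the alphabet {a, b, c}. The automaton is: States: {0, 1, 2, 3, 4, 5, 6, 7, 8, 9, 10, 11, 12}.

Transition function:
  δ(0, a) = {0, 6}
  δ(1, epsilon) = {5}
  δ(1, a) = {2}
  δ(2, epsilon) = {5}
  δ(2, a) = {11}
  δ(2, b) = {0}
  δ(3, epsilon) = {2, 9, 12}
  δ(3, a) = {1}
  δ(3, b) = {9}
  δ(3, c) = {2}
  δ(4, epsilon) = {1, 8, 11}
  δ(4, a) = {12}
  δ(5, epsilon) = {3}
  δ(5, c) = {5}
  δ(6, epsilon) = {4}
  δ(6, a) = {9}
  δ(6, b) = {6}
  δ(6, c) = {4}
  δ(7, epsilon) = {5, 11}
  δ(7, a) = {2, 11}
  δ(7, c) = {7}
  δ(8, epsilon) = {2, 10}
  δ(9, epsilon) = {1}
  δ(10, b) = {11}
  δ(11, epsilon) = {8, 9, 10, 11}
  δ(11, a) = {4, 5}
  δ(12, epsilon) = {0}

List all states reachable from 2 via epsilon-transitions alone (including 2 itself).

Start with {2}.
From 2 via epsilon: add 5.
From 5 via epsilon: add 3.
From 3 via epsilon: add 9, 12.
From 9 via epsilon: add 1.
From 12 via epsilon: add 0.
No new states can be added; the closed set is {0, 1, 2, 3, 5, 9, 12}.

{0, 1, 2, 3, 5, 9, 12}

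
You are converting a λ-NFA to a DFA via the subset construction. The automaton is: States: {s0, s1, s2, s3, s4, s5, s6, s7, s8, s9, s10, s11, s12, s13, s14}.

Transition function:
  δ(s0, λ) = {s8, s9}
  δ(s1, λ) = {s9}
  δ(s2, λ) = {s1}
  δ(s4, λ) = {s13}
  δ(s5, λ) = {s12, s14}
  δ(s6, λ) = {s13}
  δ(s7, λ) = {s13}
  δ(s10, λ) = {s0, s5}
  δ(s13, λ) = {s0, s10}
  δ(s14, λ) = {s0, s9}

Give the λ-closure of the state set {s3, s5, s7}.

Start with {s3, s5, s7}.
From s5 via λ: add s12, s14.
From s7 via λ: add s13.
From s13 via λ: add s0, s10.
From s14 via λ: add s9.
From s0 via λ: add s8.
No new states can be added; the closed set is {s0, s3, s5, s7, s8, s9, s10, s12, s13, s14}.

{s0, s3, s5, s7, s8, s9, s10, s12, s13, s14}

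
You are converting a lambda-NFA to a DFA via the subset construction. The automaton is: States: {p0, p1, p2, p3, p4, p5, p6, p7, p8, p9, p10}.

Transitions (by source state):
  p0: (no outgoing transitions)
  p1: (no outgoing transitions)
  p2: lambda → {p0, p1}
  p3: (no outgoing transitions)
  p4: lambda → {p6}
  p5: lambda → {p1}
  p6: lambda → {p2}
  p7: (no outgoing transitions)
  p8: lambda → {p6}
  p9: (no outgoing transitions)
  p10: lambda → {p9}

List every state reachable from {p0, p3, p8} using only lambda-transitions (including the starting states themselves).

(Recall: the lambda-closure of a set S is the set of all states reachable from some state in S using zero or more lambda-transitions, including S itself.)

Start with {p0, p3, p8}.
From p8 via lambda: add p6.
From p6 via lambda: add p2.
From p2 via lambda: add p1.
No new states can be added; the closed set is {p0, p1, p2, p3, p6, p8}.

{p0, p1, p2, p3, p6, p8}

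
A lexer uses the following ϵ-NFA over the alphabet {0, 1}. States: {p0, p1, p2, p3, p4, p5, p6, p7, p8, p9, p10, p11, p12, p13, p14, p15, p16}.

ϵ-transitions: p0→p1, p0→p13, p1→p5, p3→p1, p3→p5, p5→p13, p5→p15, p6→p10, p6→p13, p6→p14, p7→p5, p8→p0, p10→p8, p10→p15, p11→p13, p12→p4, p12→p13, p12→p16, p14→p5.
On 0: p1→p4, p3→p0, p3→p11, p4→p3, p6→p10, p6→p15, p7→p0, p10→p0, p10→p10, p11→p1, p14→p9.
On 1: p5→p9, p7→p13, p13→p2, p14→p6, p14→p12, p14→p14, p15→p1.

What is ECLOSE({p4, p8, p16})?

Start with {p4, p8, p16}.
From p8 via ϵ: add p0.
From p0 via ϵ: add p1, p13.
From p1 via ϵ: add p5.
From p5 via ϵ: add p15.
No new states can be added; the closed set is {p0, p1, p4, p5, p8, p13, p15, p16}.

{p0, p1, p4, p5, p8, p13, p15, p16}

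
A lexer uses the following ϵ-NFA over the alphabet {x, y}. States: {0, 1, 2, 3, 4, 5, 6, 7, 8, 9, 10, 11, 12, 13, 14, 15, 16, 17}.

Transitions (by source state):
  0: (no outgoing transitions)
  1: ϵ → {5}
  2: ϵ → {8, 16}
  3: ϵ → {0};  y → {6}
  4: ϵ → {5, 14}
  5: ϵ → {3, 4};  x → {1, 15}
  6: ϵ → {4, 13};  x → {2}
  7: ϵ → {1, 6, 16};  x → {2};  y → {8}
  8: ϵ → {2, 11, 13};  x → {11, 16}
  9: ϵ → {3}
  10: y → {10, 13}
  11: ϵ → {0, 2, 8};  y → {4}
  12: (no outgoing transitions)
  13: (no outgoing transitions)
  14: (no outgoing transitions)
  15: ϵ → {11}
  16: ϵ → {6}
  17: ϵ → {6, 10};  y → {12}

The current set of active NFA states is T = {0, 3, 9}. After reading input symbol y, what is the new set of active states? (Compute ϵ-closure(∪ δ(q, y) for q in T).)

{0, 3, 4, 5, 6, 13, 14}

3 on y → {6}.
No y-transition from 0, 9.
Union after reading y: {6}.
Now take the ϵ-closure:
From 6 via ϵ: add 4, 13.
From 4 via ϵ: add 5, 14.
From 5 via ϵ: add 3.
From 3 via ϵ: add 0.
No new states can be added; the closed set is {0, 3, 4, 5, 6, 13, 14}.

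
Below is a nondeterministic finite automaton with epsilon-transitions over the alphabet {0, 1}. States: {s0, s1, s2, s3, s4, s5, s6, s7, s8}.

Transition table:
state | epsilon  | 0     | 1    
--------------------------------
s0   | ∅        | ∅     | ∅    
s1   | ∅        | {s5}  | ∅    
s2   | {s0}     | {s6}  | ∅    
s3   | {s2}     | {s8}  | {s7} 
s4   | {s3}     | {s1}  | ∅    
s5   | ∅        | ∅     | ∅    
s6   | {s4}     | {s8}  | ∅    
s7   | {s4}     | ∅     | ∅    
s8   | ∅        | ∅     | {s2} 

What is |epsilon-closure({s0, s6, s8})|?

6

Start with {s0, s6, s8}.
From s6 via epsilon: add s4.
From s4 via epsilon: add s3.
From s3 via epsilon: add s2.
epsilon-closure = {s0, s2, s3, s4, s6, s8}, which has 6 states.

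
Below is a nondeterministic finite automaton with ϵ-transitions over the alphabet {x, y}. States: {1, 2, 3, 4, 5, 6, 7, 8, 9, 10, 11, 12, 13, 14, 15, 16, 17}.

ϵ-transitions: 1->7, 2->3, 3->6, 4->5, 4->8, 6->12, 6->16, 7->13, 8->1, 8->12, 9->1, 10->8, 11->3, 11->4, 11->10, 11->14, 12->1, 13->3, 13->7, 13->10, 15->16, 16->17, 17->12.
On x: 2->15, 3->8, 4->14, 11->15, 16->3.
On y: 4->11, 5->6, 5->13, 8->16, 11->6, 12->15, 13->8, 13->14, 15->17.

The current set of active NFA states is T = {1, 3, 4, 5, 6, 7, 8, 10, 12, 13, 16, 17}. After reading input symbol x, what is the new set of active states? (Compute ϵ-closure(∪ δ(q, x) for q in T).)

3 on x → {8}.
4 on x → {14}.
16 on x → {3}.
No x-transition from 1, 5, 6, 7, 8, 10, 12, 13, 17.
Union after reading x: {3, 8, 14}.
Now take the ϵ-closure:
From 3 via ϵ: add 6.
From 8 via ϵ: add 1, 12.
From 1 via ϵ: add 7.
From 6 via ϵ: add 16.
From 7 via ϵ: add 13.
From 16 via ϵ: add 17.
From 13 via ϵ: add 10.
No new states can be added; the closed set is {1, 3, 6, 7, 8, 10, 12, 13, 14, 16, 17}.

{1, 3, 6, 7, 8, 10, 12, 13, 14, 16, 17}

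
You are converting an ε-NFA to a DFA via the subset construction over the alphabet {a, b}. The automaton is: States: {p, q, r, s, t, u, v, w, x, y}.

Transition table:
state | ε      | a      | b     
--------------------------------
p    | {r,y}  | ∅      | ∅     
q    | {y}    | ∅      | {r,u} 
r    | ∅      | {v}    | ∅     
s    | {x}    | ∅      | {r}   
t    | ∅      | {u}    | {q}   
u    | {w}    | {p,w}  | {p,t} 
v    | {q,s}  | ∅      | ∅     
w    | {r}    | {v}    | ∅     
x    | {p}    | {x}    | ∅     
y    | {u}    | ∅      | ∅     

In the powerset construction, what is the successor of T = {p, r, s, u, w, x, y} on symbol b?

{p, r, t, u, w, y}

s on b → {r}.
u on b → {p, t}.
No b-transition from p, r, w, x, y.
Union after reading b: {p, r, t}.
Now take the ε-closure:
From p via ε: add y.
From y via ε: add u.
From u via ε: add w.
No new states can be added; the closed set is {p, r, t, u, w, y}.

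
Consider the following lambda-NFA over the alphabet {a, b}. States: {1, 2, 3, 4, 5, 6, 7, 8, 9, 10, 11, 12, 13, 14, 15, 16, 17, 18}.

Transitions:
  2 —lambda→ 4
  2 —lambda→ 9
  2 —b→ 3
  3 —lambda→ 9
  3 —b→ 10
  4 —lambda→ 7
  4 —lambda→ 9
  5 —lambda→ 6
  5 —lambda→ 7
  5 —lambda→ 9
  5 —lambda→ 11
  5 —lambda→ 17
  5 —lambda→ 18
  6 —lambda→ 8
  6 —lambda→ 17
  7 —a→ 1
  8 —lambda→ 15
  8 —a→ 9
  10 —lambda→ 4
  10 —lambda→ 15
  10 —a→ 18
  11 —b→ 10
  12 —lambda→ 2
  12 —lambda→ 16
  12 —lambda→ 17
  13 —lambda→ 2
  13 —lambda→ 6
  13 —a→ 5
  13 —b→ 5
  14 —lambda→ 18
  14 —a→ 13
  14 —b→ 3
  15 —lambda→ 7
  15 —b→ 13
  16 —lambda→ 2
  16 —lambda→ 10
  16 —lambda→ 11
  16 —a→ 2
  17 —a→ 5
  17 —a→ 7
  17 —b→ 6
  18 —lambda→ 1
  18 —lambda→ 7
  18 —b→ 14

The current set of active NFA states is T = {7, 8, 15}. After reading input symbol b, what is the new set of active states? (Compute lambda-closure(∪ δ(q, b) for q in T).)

{2, 4, 6, 7, 8, 9, 13, 15, 17}

15 on b → {13}.
No b-transition from 7, 8.
Union after reading b: {13}.
Now take the lambda-closure:
From 13 via lambda: add 2, 6.
From 2 via lambda: add 4, 9.
From 6 via lambda: add 8, 17.
From 4 via lambda: add 7.
From 8 via lambda: add 15.
No new states can be added; the closed set is {2, 4, 6, 7, 8, 9, 13, 15, 17}.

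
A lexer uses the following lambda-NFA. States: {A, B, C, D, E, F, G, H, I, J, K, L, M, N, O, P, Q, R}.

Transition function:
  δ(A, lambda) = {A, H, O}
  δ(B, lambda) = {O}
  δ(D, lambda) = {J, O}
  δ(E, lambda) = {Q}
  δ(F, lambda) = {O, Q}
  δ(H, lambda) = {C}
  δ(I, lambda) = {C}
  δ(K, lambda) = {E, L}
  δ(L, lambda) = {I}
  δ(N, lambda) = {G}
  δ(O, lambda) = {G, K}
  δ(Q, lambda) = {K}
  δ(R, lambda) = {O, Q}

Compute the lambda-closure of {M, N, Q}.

Start with {M, N, Q}.
From N via lambda: add G.
From Q via lambda: add K.
From K via lambda: add E, L.
From L via lambda: add I.
From I via lambda: add C.
No new states can be added; the closed set is {C, E, G, I, K, L, M, N, Q}.

{C, E, G, I, K, L, M, N, Q}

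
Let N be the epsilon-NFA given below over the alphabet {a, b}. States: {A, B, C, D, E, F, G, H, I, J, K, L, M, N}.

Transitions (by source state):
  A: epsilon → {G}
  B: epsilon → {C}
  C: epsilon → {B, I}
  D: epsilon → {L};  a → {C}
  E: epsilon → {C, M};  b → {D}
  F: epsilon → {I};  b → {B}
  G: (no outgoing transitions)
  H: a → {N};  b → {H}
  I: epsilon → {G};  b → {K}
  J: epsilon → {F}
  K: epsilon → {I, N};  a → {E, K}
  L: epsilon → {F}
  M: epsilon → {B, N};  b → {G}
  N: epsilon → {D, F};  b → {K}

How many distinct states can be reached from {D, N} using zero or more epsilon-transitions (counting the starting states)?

6

Start with {D, N}.
From D via epsilon: add L.
From N via epsilon: add F.
From F via epsilon: add I.
From I via epsilon: add G.
epsilon-closure = {D, F, G, I, L, N}, which has 6 states.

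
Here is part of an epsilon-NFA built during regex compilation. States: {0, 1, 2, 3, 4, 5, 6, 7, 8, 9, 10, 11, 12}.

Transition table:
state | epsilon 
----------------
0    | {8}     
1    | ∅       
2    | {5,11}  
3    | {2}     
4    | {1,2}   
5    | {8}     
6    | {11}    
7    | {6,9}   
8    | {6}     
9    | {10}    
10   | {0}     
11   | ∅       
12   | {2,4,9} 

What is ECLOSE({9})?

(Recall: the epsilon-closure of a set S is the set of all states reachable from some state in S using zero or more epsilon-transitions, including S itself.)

Start with {9}.
From 9 via epsilon: add 10.
From 10 via epsilon: add 0.
From 0 via epsilon: add 8.
From 8 via epsilon: add 6.
From 6 via epsilon: add 11.
No new states can be added; the closed set is {0, 6, 8, 9, 10, 11}.

{0, 6, 8, 9, 10, 11}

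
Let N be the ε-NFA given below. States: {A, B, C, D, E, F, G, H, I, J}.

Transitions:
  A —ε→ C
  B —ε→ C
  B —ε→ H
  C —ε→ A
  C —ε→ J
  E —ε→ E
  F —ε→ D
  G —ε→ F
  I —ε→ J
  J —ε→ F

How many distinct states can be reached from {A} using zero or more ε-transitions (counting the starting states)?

5

Start with {A}.
From A via ε: add C.
From C via ε: add J.
From J via ε: add F.
From F via ε: add D.
ε-closure = {A, C, D, F, J}, which has 5 states.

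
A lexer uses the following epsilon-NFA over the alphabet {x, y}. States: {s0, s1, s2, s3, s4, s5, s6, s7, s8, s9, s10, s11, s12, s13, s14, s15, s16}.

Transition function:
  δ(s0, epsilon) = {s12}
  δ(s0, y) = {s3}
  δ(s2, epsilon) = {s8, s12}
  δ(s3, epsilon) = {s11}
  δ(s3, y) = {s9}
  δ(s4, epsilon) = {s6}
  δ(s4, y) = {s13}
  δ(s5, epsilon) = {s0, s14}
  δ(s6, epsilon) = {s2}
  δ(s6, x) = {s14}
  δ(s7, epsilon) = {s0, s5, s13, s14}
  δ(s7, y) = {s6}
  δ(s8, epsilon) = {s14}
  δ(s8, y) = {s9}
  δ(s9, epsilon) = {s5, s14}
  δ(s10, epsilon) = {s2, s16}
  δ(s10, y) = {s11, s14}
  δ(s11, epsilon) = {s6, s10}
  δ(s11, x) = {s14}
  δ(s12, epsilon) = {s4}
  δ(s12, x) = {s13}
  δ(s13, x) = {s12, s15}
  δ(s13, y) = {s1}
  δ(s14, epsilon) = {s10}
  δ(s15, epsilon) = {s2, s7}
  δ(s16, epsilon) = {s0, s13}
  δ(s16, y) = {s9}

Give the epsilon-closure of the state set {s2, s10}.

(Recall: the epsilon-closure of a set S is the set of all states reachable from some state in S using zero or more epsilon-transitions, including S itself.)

Start with {s2, s10}.
From s2 via epsilon: add s8, s12.
From s10 via epsilon: add s16.
From s8 via epsilon: add s14.
From s12 via epsilon: add s4.
From s16 via epsilon: add s0, s13.
From s4 via epsilon: add s6.
No new states can be added; the closed set is {s0, s2, s4, s6, s8, s10, s12, s13, s14, s16}.

{s0, s2, s4, s6, s8, s10, s12, s13, s14, s16}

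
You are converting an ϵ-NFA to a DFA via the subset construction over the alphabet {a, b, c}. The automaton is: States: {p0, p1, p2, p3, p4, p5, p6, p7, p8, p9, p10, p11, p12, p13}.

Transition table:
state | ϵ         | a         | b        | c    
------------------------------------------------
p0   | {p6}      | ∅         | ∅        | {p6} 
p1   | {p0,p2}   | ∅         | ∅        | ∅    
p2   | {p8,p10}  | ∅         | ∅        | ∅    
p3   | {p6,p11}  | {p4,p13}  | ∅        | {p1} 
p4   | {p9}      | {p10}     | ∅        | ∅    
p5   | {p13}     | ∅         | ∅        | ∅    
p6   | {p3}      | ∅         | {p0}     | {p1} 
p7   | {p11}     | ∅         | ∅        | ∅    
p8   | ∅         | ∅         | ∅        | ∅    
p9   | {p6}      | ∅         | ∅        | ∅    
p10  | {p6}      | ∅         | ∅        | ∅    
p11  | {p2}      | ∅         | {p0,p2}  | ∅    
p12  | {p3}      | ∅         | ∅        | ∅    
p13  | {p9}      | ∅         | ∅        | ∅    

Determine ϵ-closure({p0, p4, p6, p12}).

Start with {p0, p4, p6, p12}.
From p4 via ϵ: add p9.
From p6 via ϵ: add p3.
From p3 via ϵ: add p11.
From p11 via ϵ: add p2.
From p2 via ϵ: add p8, p10.
No new states can be added; the closed set is {p0, p2, p3, p4, p6, p8, p9, p10, p11, p12}.

{p0, p2, p3, p4, p6, p8, p9, p10, p11, p12}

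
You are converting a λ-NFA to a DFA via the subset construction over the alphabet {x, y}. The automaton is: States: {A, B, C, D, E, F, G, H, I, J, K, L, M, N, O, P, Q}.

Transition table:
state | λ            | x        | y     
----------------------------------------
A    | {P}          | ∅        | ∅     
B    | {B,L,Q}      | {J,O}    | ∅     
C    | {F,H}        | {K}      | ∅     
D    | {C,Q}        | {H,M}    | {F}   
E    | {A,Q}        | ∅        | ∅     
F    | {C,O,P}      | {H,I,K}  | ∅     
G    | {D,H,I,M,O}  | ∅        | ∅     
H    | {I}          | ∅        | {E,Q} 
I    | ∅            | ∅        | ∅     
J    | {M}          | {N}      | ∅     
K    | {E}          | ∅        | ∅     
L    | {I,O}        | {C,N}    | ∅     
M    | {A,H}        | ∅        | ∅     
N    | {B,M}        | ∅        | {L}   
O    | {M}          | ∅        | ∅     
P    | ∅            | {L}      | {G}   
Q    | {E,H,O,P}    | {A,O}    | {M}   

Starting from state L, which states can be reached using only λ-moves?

Start with {L}.
From L via λ: add I, O.
From O via λ: add M.
From M via λ: add A, H.
From A via λ: add P.
No new states can be added; the closed set is {A, H, I, L, M, O, P}.

{A, H, I, L, M, O, P}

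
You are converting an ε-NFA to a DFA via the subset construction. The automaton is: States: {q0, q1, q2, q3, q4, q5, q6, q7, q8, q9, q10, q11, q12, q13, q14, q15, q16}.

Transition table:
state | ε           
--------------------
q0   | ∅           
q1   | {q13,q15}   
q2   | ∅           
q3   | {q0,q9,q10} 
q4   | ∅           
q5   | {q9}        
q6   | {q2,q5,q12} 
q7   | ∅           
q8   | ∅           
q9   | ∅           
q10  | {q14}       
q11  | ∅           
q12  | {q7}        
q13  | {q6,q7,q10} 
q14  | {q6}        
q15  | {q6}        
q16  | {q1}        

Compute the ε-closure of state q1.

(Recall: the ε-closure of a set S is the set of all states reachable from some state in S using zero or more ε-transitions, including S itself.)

{q1, q2, q5, q6, q7, q9, q10, q12, q13, q14, q15}

Start with {q1}.
From q1 via ε: add q13, q15.
From q13 via ε: add q6, q7, q10.
From q6 via ε: add q2, q5, q12.
From q10 via ε: add q14.
From q5 via ε: add q9.
No new states can be added; the closed set is {q1, q2, q5, q6, q7, q9, q10, q12, q13, q14, q15}.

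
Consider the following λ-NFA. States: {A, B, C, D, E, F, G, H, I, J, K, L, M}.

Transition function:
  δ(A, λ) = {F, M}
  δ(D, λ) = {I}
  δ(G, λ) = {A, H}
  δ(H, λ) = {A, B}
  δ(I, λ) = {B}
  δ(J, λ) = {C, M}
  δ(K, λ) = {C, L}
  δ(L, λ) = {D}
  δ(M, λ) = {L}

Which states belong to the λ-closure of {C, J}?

{B, C, D, I, J, L, M}

Start with {C, J}.
From J via λ: add M.
From M via λ: add L.
From L via λ: add D.
From D via λ: add I.
From I via λ: add B.
No new states can be added; the closed set is {B, C, D, I, J, L, M}.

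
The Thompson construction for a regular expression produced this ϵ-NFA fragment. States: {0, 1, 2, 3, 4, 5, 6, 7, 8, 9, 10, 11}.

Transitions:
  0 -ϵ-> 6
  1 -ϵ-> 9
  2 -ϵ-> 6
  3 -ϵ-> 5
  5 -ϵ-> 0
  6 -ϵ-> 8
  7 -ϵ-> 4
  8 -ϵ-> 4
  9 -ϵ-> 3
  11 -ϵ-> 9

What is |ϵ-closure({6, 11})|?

8

Start with {6, 11}.
From 6 via ϵ: add 8.
From 11 via ϵ: add 9.
From 8 via ϵ: add 4.
From 9 via ϵ: add 3.
From 3 via ϵ: add 5.
From 5 via ϵ: add 0.
ϵ-closure = {0, 3, 4, 5, 6, 8, 9, 11}, which has 8 states.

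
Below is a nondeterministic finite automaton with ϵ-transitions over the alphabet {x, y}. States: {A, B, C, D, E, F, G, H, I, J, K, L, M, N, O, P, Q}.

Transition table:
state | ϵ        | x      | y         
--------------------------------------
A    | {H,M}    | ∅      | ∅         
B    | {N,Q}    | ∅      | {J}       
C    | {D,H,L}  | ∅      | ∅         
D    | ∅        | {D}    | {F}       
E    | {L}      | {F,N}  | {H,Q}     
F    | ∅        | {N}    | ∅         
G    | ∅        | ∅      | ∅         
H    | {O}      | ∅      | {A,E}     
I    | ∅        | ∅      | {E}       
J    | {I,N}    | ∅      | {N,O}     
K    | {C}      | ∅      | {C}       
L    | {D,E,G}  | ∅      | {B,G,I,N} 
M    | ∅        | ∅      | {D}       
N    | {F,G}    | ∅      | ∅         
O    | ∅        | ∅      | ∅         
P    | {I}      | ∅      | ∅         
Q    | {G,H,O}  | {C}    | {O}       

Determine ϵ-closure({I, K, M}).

{C, D, E, G, H, I, K, L, M, O}

Start with {I, K, M}.
From K via ϵ: add C.
From C via ϵ: add D, H, L.
From H via ϵ: add O.
From L via ϵ: add E, G.
No new states can be added; the closed set is {C, D, E, G, H, I, K, L, M, O}.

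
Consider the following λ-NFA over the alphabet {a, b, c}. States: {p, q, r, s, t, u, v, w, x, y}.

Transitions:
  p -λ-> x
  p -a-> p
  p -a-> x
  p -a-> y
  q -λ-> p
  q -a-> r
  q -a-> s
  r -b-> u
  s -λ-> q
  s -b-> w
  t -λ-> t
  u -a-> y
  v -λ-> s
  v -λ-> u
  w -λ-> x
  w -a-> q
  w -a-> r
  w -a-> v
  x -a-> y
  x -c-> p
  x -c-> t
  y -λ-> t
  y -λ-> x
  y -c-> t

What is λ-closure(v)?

{p, q, s, u, v, x}

Start with {v}.
From v via λ: add s, u.
From s via λ: add q.
From q via λ: add p.
From p via λ: add x.
No new states can be added; the closed set is {p, q, s, u, v, x}.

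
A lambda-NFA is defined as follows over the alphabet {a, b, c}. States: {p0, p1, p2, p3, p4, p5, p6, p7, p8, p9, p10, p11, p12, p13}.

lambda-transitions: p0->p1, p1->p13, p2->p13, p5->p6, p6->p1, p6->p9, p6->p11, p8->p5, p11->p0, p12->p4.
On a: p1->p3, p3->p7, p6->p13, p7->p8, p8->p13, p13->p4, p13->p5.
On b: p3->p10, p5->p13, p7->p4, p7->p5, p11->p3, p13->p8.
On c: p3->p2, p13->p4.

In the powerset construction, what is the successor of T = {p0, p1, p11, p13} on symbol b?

{p0, p1, p3, p5, p6, p8, p9, p11, p13}

p11 on b → {p3}.
p13 on b → {p8}.
No b-transition from p0, p1.
Union after reading b: {p3, p8}.
Now take the lambda-closure:
From p8 via lambda: add p5.
From p5 via lambda: add p6.
From p6 via lambda: add p1, p9, p11.
From p1 via lambda: add p13.
From p11 via lambda: add p0.
No new states can be added; the closed set is {p0, p1, p3, p5, p6, p8, p9, p11, p13}.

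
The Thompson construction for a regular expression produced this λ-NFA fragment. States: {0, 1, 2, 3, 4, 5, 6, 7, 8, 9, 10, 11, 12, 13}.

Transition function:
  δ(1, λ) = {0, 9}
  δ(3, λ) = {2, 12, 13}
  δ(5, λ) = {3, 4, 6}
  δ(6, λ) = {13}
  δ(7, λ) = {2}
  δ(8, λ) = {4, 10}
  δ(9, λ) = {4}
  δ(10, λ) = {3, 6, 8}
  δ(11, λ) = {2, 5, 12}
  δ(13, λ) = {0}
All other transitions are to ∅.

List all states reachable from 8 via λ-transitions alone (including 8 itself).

Start with {8}.
From 8 via λ: add 4, 10.
From 10 via λ: add 3, 6.
From 3 via λ: add 2, 12, 13.
From 13 via λ: add 0.
No new states can be added; the closed set is {0, 2, 3, 4, 6, 8, 10, 12, 13}.

{0, 2, 3, 4, 6, 8, 10, 12, 13}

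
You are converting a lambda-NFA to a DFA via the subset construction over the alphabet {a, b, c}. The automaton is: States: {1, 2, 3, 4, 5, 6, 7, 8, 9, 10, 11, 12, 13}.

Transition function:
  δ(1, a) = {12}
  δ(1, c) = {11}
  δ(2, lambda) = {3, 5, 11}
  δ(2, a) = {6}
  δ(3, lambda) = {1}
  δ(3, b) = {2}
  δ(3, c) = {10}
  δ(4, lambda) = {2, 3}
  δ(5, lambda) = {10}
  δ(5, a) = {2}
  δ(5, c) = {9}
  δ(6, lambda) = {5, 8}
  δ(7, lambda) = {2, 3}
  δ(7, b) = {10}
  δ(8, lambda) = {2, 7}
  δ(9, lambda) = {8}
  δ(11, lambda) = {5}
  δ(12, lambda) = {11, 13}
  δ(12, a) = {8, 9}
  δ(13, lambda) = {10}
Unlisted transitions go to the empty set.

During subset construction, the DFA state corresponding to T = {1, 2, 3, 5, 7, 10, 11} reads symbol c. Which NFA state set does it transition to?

1 on c → {11}.
3 on c → {10}.
5 on c → {9}.
No c-transition from 2, 7, 10, 11.
Union after reading c: {9, 10, 11}.
Now take the lambda-closure:
From 9 via lambda: add 8.
From 11 via lambda: add 5.
From 8 via lambda: add 2, 7.
From 2 via lambda: add 3.
From 3 via lambda: add 1.
No new states can be added; the closed set is {1, 2, 3, 5, 7, 8, 9, 10, 11}.

{1, 2, 3, 5, 7, 8, 9, 10, 11}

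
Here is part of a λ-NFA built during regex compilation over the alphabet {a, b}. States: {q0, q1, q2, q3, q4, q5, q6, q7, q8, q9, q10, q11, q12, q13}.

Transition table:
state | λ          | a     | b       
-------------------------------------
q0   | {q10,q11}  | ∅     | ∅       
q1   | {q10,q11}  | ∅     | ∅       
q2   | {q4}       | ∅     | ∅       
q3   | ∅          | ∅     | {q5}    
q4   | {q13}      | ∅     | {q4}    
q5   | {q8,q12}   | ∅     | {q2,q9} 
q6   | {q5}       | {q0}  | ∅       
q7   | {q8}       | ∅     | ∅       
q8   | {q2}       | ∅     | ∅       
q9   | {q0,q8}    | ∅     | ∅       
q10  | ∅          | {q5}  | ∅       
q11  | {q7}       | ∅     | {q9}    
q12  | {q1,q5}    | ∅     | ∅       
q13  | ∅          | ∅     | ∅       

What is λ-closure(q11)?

Start with {q11}.
From q11 via λ: add q7.
From q7 via λ: add q8.
From q8 via λ: add q2.
From q2 via λ: add q4.
From q4 via λ: add q13.
No new states can be added; the closed set is {q2, q4, q7, q8, q11, q13}.

{q2, q4, q7, q8, q11, q13}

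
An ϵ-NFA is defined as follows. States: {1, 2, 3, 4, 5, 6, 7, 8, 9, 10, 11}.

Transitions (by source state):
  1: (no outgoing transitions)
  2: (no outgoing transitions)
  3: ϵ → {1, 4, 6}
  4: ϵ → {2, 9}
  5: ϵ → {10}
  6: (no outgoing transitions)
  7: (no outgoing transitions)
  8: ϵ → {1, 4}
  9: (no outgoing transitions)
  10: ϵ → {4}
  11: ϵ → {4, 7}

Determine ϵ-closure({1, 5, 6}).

{1, 2, 4, 5, 6, 9, 10}

Start with {1, 5, 6}.
From 5 via ϵ: add 10.
From 10 via ϵ: add 4.
From 4 via ϵ: add 2, 9.
No new states can be added; the closed set is {1, 2, 4, 5, 6, 9, 10}.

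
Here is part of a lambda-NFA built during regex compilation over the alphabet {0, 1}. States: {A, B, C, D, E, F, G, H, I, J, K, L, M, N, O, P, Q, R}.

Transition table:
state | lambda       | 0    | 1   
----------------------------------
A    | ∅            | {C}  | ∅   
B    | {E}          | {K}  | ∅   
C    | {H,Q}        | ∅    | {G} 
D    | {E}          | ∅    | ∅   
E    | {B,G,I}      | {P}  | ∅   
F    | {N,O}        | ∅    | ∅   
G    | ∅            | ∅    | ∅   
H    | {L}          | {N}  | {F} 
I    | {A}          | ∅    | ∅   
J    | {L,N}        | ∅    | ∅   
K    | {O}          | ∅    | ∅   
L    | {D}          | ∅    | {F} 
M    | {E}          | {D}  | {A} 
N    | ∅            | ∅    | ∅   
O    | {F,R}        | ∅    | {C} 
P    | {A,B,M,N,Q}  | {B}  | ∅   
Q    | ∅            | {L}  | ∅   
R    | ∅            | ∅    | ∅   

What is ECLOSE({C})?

Start with {C}.
From C via lambda: add H, Q.
From H via lambda: add L.
From L via lambda: add D.
From D via lambda: add E.
From E via lambda: add B, G, I.
From I via lambda: add A.
No new states can be added; the closed set is {A, B, C, D, E, G, H, I, L, Q}.

{A, B, C, D, E, G, H, I, L, Q}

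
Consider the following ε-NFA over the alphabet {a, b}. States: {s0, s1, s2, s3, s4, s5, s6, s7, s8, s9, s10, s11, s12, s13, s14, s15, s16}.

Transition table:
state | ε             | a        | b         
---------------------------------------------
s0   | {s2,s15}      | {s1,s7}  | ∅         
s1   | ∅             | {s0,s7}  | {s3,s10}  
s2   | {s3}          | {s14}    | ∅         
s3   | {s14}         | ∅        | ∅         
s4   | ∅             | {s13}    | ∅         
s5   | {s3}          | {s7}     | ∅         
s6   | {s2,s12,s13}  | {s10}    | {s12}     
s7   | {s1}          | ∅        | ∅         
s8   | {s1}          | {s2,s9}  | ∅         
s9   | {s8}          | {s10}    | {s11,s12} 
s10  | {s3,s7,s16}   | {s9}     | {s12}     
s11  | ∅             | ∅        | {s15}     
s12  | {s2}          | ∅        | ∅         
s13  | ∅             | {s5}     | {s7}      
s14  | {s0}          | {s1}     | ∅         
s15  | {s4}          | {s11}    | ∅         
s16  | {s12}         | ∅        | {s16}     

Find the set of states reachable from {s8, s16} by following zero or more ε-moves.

Start with {s8, s16}.
From s8 via ε: add s1.
From s16 via ε: add s12.
From s12 via ε: add s2.
From s2 via ε: add s3.
From s3 via ε: add s14.
From s14 via ε: add s0.
From s0 via ε: add s15.
From s15 via ε: add s4.
No new states can be added; the closed set is {s0, s1, s2, s3, s4, s8, s12, s14, s15, s16}.

{s0, s1, s2, s3, s4, s8, s12, s14, s15, s16}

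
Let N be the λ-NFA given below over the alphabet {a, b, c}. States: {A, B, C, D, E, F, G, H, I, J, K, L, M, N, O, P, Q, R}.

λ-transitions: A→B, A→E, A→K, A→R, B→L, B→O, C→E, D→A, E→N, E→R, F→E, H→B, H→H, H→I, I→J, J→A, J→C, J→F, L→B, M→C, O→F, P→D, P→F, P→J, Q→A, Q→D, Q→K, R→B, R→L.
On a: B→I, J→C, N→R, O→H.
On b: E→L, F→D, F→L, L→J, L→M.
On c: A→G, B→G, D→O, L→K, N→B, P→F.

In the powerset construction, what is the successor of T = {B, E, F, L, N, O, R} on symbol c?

{B, E, F, G, K, L, N, O, R}

B on c → {G}.
L on c → {K}.
N on c → {B}.
No c-transition from E, F, O, R.
Union after reading c: {B, G, K}.
Now take the λ-closure:
From B via λ: add L, O.
From O via λ: add F.
From F via λ: add E.
From E via λ: add N, R.
No new states can be added; the closed set is {B, E, F, G, K, L, N, O, R}.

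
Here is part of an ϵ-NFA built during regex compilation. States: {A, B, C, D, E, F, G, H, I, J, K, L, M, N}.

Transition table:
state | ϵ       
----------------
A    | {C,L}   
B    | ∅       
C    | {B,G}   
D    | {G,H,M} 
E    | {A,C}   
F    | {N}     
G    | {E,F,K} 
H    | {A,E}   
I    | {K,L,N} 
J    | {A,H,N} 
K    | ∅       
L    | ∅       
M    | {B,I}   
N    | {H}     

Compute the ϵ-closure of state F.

{A, B, C, E, F, G, H, K, L, N}

Start with {F}.
From F via ϵ: add N.
From N via ϵ: add H.
From H via ϵ: add A, E.
From A via ϵ: add C, L.
From C via ϵ: add B, G.
From G via ϵ: add K.
No new states can be added; the closed set is {A, B, C, E, F, G, H, K, L, N}.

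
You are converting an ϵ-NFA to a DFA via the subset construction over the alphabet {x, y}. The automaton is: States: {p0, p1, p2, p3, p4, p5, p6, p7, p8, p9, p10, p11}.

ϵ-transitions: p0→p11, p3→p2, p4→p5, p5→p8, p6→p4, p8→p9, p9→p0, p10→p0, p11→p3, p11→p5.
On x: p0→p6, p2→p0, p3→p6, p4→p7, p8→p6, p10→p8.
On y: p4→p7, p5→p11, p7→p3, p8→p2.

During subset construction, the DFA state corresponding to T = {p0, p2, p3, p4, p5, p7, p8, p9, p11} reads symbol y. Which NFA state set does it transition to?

p4 on y → {p7}.
p5 on y → {p11}.
p7 on y → {p3}.
p8 on y → {p2}.
No y-transition from p0, p2, p3, p9, p11.
Union after reading y: {p2, p3, p7, p11}.
Now take the ϵ-closure:
From p11 via ϵ: add p5.
From p5 via ϵ: add p8.
From p8 via ϵ: add p9.
From p9 via ϵ: add p0.
No new states can be added; the closed set is {p0, p2, p3, p5, p7, p8, p9, p11}.

{p0, p2, p3, p5, p7, p8, p9, p11}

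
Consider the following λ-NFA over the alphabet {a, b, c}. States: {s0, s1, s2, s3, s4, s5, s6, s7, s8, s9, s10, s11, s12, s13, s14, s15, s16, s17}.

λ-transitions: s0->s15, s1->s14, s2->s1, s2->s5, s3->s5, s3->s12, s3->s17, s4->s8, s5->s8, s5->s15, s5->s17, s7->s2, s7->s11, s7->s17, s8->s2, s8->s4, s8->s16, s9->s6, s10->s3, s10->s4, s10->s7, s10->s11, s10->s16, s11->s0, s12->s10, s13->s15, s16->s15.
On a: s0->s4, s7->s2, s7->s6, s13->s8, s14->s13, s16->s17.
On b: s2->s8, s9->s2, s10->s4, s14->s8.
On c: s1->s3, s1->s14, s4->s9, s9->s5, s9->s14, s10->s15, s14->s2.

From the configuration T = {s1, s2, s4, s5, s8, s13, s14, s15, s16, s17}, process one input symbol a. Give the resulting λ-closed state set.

s13 on a → {s8}.
s14 on a → {s13}.
s16 on a → {s17}.
No a-transition from s1, s2, s4, s5, s8, s15, s17.
Union after reading a: {s8, s13, s17}.
Now take the λ-closure:
From s8 via λ: add s2, s4, s16.
From s13 via λ: add s15.
From s2 via λ: add s1, s5.
From s1 via λ: add s14.
No new states can be added; the closed set is {s1, s2, s4, s5, s8, s13, s14, s15, s16, s17}.

{s1, s2, s4, s5, s8, s13, s14, s15, s16, s17}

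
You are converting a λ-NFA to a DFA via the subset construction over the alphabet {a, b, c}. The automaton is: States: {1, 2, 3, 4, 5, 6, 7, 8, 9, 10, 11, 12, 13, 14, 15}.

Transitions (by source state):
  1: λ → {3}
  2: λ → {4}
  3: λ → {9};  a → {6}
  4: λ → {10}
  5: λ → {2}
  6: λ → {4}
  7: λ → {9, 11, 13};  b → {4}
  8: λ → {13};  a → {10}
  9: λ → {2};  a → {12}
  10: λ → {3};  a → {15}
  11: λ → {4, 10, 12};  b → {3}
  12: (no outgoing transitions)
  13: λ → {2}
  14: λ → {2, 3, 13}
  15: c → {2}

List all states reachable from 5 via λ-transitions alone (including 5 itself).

{2, 3, 4, 5, 9, 10}

Start with {5}.
From 5 via λ: add 2.
From 2 via λ: add 4.
From 4 via λ: add 10.
From 10 via λ: add 3.
From 3 via λ: add 9.
No new states can be added; the closed set is {2, 3, 4, 5, 9, 10}.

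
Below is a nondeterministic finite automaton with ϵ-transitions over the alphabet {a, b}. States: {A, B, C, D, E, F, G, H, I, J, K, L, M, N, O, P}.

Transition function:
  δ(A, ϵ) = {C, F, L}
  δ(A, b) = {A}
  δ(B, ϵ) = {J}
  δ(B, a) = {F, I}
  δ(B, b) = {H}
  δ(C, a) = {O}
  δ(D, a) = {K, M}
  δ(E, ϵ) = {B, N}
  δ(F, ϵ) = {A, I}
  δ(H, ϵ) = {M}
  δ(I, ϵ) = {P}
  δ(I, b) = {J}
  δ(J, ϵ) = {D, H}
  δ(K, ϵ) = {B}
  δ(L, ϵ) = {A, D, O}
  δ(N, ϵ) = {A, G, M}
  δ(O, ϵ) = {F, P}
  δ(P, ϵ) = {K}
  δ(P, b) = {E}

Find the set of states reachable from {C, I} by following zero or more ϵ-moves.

Start with {C, I}.
From I via ϵ: add P.
From P via ϵ: add K.
From K via ϵ: add B.
From B via ϵ: add J.
From J via ϵ: add D, H.
From H via ϵ: add M.
No new states can be added; the closed set is {B, C, D, H, I, J, K, M, P}.

{B, C, D, H, I, J, K, M, P}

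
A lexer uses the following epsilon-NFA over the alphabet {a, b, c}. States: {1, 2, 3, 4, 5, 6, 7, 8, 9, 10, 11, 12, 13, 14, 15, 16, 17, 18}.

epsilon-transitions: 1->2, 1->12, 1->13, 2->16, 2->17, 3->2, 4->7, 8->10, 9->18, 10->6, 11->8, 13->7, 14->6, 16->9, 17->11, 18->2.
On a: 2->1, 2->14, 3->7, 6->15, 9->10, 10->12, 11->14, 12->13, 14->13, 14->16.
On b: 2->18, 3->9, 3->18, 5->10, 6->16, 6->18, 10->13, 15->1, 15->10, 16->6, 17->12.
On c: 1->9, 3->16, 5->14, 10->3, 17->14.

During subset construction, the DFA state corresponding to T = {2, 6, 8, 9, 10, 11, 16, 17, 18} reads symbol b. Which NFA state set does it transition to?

2 on b → {18}.
6 on b → {16, 18}.
10 on b → {13}.
16 on b → {6}.
17 on b → {12}.
No b-transition from 8, 9, 11, 18.
Union after reading b: {6, 12, 13, 16, 18}.
Now take the epsilon-closure:
From 13 via epsilon: add 7.
From 16 via epsilon: add 9.
From 18 via epsilon: add 2.
From 2 via epsilon: add 17.
From 17 via epsilon: add 11.
From 11 via epsilon: add 8.
From 8 via epsilon: add 10.
No new states can be added; the closed set is {2, 6, 7, 8, 9, 10, 11, 12, 13, 16, 17, 18}.

{2, 6, 7, 8, 9, 10, 11, 12, 13, 16, 17, 18}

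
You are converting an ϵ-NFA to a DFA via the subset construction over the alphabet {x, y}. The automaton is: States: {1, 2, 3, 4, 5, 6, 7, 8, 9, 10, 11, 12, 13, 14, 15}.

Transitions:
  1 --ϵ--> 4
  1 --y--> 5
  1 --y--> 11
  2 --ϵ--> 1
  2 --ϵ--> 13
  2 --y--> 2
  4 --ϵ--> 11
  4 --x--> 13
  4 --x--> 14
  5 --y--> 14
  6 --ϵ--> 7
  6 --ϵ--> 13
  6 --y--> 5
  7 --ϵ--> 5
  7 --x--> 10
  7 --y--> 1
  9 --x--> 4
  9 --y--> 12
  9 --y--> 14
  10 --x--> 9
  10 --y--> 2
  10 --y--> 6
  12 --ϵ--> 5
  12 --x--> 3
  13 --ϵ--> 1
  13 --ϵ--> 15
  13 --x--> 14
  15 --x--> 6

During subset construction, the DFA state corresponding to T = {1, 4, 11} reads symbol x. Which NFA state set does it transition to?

4 on x → {13, 14}.
No x-transition from 1, 11.
Union after reading x: {13, 14}.
Now take the ϵ-closure:
From 13 via ϵ: add 1, 15.
From 1 via ϵ: add 4.
From 4 via ϵ: add 11.
No new states can be added; the closed set is {1, 4, 11, 13, 14, 15}.

{1, 4, 11, 13, 14, 15}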